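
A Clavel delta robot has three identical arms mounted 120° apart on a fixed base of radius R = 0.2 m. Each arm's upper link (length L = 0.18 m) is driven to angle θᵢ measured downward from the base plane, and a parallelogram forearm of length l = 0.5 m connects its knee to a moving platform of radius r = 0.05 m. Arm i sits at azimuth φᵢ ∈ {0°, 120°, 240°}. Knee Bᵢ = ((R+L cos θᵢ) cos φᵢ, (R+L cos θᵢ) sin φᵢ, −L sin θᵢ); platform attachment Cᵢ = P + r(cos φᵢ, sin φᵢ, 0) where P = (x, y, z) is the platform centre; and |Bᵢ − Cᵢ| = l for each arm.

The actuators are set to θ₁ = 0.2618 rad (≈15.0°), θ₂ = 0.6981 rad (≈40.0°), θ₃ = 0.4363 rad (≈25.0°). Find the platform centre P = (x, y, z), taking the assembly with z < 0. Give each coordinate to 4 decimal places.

(0.0570, -0.0442, -0.4671)

centre 1 = (0.3239·cos0.0°, 0.3239·sin0.0°, -0.0466) = (0.3239, 0.0000, -0.0466)
φ2=120.0°: virtual centre (-0.1439, 0.2493, -0.1157), radius l
centre 3 = (0.3131·cos240.0°, 0.3131·sin240.0°, -0.0761) = (-0.1566, -0.2712, -0.0761)
subtract pairs → two planes through P
[-0.9356 0.4986 -0.1382]·P = -0.0108;  [-0.9609 -0.5424 -0.0590]·P = -0.0032
Cramer: x(z) = 0.0076-0.1058z;  y(z) = -0.0075+0.0787z
into |P−centre ₁|² = l²: 1.0174z² + 0.1589z + -0.1477 = 0;  Δ = 0.6264;  z = -0.4671 or 0.3109 → z<0 root = -0.4671
x = 0.0570, y = -0.0442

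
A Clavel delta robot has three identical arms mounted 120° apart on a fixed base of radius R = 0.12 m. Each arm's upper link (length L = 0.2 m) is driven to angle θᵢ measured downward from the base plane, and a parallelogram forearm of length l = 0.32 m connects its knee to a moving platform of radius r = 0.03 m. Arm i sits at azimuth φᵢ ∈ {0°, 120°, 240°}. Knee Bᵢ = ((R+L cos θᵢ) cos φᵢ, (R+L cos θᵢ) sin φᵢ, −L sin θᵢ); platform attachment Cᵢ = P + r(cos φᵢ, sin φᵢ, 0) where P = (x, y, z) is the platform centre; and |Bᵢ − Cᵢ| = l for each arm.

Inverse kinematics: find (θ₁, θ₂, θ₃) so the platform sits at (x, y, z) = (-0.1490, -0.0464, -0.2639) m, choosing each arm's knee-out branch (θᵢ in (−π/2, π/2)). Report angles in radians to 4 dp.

arm 1 (φ=0.0°): x'=-0.1490, y'=-0.0464
  A=0.2390, B=-0.2639, C=(l²−L²−A²−y'²−z²)/(2L)=-0.1663
  γ=atan2(-0.2639,0.2390)=-0.8349;  ψ=arccos(-0.4671)=2.0568;  θ1=γ+ψ≈1.2219
arm 2 (φ=120.0°): x'=0.0343, y'=0.1522
  A cos θ + B sin θ = C:  0.0557·cos θ + -0.2639·sin θ = -0.0838
  √(A²+B²)=0.2697;  θ2 = -1.3628+1.8867 ≈ 0.5239
arm 3 (φ=240.0°): x'=0.1147, y'=-0.1058
  A cos θ + B sin θ = C:  -0.0247·cos θ + -0.2639·sin θ = -0.0476
  θ3 = atan2(B,A) + arccos(C/0.2651) = 0.0874

θ₁ = 1.2219, θ₂ = 0.5239, θ₃ = 0.0874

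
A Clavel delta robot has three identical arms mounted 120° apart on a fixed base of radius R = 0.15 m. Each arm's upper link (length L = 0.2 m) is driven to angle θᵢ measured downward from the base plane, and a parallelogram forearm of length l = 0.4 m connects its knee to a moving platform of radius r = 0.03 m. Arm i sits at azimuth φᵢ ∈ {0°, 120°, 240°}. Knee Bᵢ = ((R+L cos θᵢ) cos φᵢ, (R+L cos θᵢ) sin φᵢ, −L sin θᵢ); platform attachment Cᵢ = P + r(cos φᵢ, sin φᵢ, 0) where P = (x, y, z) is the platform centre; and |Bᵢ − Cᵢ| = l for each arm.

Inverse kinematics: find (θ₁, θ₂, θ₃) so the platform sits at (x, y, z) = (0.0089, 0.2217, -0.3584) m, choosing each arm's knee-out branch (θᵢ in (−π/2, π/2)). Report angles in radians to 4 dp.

θ₁ = 0.7854, θ₂ = 0.0003, θ₃ = 1.3964

rotate P by −φ1: (0.0089, 0.2217, -0.3584)
  A cos θ + B sin θ = C:  0.1111·cos θ + -0.3584·sin θ = -0.1749
  γ=atan2(-0.3584,0.1111)=-1.2702;  ψ=arccos(-0.4660)=2.0556;  θ1=γ+ψ≈0.7854
arm 2 (φ=120.0°): x'=0.1875, y'=-0.1186
  A cos θ + B sin θ = C:  -0.0675·cos θ + -0.3584·sin θ = -0.0677
  γ=atan2(-0.3584,-0.0675)=-1.7571;  ψ=arccos(-0.1856)=1.7574;  θ2=γ+ψ≈0.0003
rotate P by −φ3: (-0.1964, -0.1031, -0.3584)
  e−x'=0.3164;  (l²−L²−(e−x')²−y'²−z²)/2L = -0.2981
  θ3 = atan2(B,A) + arccos(C/0.4781) = 1.3964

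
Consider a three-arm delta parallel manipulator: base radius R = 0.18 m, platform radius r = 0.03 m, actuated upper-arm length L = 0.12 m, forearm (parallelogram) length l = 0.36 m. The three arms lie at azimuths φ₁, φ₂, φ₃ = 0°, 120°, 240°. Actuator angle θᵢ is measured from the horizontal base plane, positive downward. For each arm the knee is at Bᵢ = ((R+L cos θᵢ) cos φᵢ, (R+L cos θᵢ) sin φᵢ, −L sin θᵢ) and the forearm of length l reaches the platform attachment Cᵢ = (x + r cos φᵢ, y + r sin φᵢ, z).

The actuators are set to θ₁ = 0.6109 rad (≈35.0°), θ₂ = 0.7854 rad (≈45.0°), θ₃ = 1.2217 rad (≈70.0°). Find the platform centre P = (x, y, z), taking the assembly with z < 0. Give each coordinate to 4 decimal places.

(0.0483, 0.0482, -0.3643)

O1 = (0.2483·cos0.0°, 0.2483·sin0.0°, -0.0688) = (0.2483, 0.0000, -0.0688)
arm 2 at φ=120.0°: ρ2 = 0.2349;  O2 = (-0.1174, 0.2034, -0.0849)
φ3=240.0°: virtual centre (-0.0955, -0.1655, -0.1128), radius l
subtract pairs → two planes through P
linear system: -0.7314x+0.4068y = -0.0040−-0.0320z; -0.6876x+-0.3309y = -0.0172−-0.0879z
det = 0.5218;  x = 0.0159+-0.0888z,  y = 0.0188+-0.0809z
quadratic in z: (1.0144)z²+(0.1759)z+(-0.0705)=0, √Δ=0.5631 → z ∈ {-0.3643, 0.1909}; z = -0.3643 (taking z<0)
x = 0.0483, y = 0.0482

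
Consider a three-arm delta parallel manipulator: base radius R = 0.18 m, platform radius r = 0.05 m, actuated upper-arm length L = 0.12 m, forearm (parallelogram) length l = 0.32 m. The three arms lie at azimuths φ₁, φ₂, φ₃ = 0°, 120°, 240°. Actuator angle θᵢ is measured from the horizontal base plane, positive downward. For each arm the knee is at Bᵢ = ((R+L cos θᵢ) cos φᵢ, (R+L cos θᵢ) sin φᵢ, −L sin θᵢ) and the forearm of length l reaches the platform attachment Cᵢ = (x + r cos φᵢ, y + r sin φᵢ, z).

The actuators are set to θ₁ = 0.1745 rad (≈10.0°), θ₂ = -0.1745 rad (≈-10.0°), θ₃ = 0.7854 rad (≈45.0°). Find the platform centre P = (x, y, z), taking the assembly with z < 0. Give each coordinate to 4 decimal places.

(0.0158, 0.0718, -0.2288)

φ1=0.0°: virtual centre (0.2482, 0.0000, -0.0208), radius l
φ2=120.0°: virtual centre (-0.1241, 0.2149, 0.0208), radius l
φ3=240.0°: virtual centre (-0.1074, -0.1861, -0.0849), radius l
subtract pairs → two planes through P
linear system: -0.7445x+0.4299y = 0.0000−0.0833z; -0.7112x+-0.3721y = -0.0087−-0.1280z
Cramer: x(z) = 0.0064-0.0412z;  y(z) = 0.0111-0.2653z
quadratic in z: (1.0721)z²+(0.0557)z+(-0.0434)=0, √Δ=0.4349 → z ∈ {-0.2288, 0.1768}; z = -0.2288 (taking z<0)
x = 0.0158, y = 0.0718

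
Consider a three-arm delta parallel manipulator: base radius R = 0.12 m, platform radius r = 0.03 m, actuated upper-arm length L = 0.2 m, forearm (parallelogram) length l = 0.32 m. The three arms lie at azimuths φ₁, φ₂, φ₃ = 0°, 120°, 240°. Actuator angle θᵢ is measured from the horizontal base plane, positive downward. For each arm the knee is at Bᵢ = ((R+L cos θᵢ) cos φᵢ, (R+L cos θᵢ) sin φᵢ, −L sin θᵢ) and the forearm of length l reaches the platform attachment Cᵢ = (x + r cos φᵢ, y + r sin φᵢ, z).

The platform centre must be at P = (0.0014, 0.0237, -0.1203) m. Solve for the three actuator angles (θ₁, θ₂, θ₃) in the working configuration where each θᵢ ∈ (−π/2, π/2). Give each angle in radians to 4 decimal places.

rotate P by −φ1: (0.0014, 0.0237, -0.1203)
  A=0.0886, B=-0.1203, C=(l²−L²−A²−y'²−z²)/(2L)=0.0988
  θ1 = atan2(B,A) + arccos(C/0.1494) = -0.0876
φ2=120.0° → target in arm frame (0.0198, -0.0131)
  A=0.0702, B=-0.1203, C=(l²−L²−A²−y'²−z²)/(2L)=0.1071
  θ2 = atan2(B,A) + arccos(C/0.1393) = -0.3490
rotate P by −φ3: (-0.0212, -0.0106, -0.1203)
  e−x'=0.1112;  (l²−L²−(e−x')²−y'²−z²)/2L = 0.0886
  θ3 = atan2(B,A) + arccos(C/0.1638) = 0.1748

θ₁ = -0.0876, θ₂ = -0.3490, θ₃ = 0.1748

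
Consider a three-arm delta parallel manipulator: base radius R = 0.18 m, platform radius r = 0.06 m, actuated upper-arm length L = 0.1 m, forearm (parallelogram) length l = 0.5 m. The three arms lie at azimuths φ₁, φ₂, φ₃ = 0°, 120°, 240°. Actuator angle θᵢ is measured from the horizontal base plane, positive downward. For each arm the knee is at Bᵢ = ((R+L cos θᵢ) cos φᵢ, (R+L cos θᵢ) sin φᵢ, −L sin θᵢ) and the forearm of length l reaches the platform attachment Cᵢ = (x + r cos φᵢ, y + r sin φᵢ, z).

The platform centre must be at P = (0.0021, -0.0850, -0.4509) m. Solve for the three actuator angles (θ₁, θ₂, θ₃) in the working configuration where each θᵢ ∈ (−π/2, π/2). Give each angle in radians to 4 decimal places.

θ₁ = 0.0880, θ₂ = 0.4367, θ₃ = -0.2614

rotate P by −φ1: (0.0021, -0.0850, -0.4509)
  A cos θ + B sin θ = C:  0.1179·cos θ + -0.4509·sin θ = 0.0778
  γ=atan2(-0.4509,0.1179)=-1.3150;  ψ=arccos(0.1670)=1.4030;  θ1=γ+ψ≈0.0880
rotate P by −φ2: (-0.0747, 0.0407, -0.4509)
  A cos θ + B sin θ = C:  0.1947·cos θ + -0.4509·sin θ = -0.0143
  γ=atan2(-0.4509,0.1947)=-1.1632;  ψ=arccos(-0.0291)=1.5999;  θ2=γ+ψ≈0.4367
arm 3 (φ=240.0°): x'=0.0726, y'=0.0443
  A=0.0474, B=-0.4509, C=(l²−L²−A²−y'²−z²)/(2L)=0.1624
  γ=atan2(-0.4509,0.0474)=-1.4660;  ψ=arccos(0.3581)=1.2045;  θ3=γ+ψ≈-0.2614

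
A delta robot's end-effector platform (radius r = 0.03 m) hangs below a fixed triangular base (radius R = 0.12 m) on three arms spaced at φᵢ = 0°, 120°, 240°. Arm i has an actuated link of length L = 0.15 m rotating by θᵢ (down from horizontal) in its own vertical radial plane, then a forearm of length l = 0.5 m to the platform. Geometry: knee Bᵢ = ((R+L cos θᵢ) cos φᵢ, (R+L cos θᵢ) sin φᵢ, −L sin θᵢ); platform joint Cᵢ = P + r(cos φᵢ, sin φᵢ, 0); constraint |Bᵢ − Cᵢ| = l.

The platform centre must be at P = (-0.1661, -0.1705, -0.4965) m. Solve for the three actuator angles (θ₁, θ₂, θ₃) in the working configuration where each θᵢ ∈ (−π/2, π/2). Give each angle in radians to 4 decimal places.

θ₁ = 1.2216, θ₂ = 0.9599, θ₃ = 0.0002

arm 1 (φ=0.0°): x'=-0.1661, y'=-0.1705
  A=0.2561, B=-0.4965, C=(l²−L²−A²−y'²−z²)/(2L)=-0.3789
  √(A²+B²)=0.5587;  θ1 = -1.0946+2.3161 ≈ 1.2216
φ2=120.0° → target in arm frame (-0.0646, 0.2291)
  A cos θ + B sin θ = C:  0.1546·cos θ + -0.4965·sin θ = -0.3180
  θ2 = atan2(B,A) + arccos(C/0.5200) = 0.9599
φ3=240.0° → target in arm frame (0.2307, -0.0586)
  e−x'=-0.1407;  (l²−L²−(e−x')²−y'²−z²)/2L = -0.1408
  √(A²+B²)=0.5161;  θ3 = -1.8470+1.8472 ≈ 0.0002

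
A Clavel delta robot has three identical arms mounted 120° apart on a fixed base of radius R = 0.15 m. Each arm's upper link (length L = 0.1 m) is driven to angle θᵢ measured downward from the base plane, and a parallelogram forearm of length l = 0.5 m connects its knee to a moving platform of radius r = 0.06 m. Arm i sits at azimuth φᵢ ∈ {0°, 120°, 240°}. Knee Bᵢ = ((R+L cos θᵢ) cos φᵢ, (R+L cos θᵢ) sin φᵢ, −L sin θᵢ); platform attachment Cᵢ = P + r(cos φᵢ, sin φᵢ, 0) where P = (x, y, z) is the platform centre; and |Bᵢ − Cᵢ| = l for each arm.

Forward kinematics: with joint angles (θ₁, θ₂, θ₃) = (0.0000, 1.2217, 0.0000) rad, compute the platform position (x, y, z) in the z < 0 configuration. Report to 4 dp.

arm 1 at φ=0.0°: e+L cos θ1 = 0.1900;  O1 = (0.1900, 0.0000, 0.0000)
O2 = (0.1242·cos120.0°, 0.1242·sin120.0°, -0.0940) = (-0.0621, 0.1076, -0.0940)
O3 = (0.1900·cos240.0°, 0.1900·sin240.0°, 0.0000) = (-0.0950, -0.1645, 0.0000)
|O₂|²−|O₁|² = -0.0118;  |O₃|²−|O₁|² = 0.0000
plane₁₂: -0.5042x+0.2151y+-0.1879z = -0.0118
Cramer: x(z) = 0.0135-0.2143z;  y(z) = -0.0234+0.3712z
into |P−O₁|² = l²: 1.1838z² + 0.0583z + -0.2183 = 0;  Δ = 1.0371;  z = -0.4548 or 0.4055 → z<0 root = -0.4548
x = 0.1110, y = -0.1922

(0.1110, -0.1922, -0.4548)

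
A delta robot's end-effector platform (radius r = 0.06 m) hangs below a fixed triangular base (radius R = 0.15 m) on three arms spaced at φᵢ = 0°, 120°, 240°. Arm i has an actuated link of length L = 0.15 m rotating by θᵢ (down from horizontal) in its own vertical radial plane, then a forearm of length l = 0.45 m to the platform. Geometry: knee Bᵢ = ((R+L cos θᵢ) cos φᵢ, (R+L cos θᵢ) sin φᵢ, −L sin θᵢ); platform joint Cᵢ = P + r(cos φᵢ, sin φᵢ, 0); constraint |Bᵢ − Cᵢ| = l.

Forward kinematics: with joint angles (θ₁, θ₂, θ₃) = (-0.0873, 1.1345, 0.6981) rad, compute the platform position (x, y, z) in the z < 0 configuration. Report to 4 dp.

φ1=0.0°: virtual centre (0.2394, 0.0000, 0.0131), radius l
arm 2 at φ=120.0°: e+L cos θ2 = 0.1534;  S2 = (-0.0767, 0.1328, -0.1359)
arm 3 at φ=240.0°: e+L cos θ3 = 0.2049;  S3 = (-0.1025, -0.1775, -0.0964)
|S₂|²−|S₁|² = -0.0155;  |S₃|²−|S₁|² = -0.0062
plane₁₂: -0.6322x+0.2657y+-0.2981z = -0.0155
Cramer: x(z) = 0.0176-0.4038z;  y(z) = -0.0164+0.1609z
quadratic in z: (1.1890)z²+(0.1477)z+(-0.1529)=0, √Δ=0.8653 → z ∈ {-0.4260, 0.3018}; z = -0.4260 (taking z<0)
x = 0.1896, y = -0.0850

(0.1896, -0.0850, -0.4260)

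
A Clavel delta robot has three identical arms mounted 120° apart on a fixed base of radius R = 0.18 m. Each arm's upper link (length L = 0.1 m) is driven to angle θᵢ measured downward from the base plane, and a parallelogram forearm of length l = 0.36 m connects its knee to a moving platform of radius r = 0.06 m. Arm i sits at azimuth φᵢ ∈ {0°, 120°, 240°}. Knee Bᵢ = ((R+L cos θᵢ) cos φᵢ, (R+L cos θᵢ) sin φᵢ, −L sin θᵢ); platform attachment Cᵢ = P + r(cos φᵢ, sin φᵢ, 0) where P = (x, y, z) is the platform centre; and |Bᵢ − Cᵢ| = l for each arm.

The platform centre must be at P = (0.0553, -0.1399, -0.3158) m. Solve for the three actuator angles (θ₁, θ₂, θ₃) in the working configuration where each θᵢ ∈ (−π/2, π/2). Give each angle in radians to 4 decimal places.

arm 1 (φ=0.0°): x'=0.0553, y'=-0.1399
  A=0.0647, B=-0.3158, C=(l²−L²−A²−y'²−z²)/(2L)=-0.0194
  γ=atan2(-0.3158,0.0647)=-1.3687;  ψ=arccos(-0.0603)=1.6311;  θ1=γ+ψ≈0.2624
arm 2 (φ=120.0°): x'=-0.1488, y'=0.0221
  A=0.2688, B=-0.3158, C=(l²−L²−A²−y'²−z²)/(2L)=-0.2644
  θ2 = atan2(B,A) + arccos(C/0.4147) = 1.3964
rotate P by −φ3: (0.0935, 0.1178, -0.3158)
  A cos θ + B sin θ = C:  0.0265·cos θ + -0.3158·sin θ = 0.0264
  γ=atan2(-0.3158,0.0265)=-1.4871;  ψ=arccos(0.0833)=1.4874;  θ3=γ+ψ≈0.0003

θ₁ = 0.2624, θ₂ = 1.3964, θ₃ = 0.0003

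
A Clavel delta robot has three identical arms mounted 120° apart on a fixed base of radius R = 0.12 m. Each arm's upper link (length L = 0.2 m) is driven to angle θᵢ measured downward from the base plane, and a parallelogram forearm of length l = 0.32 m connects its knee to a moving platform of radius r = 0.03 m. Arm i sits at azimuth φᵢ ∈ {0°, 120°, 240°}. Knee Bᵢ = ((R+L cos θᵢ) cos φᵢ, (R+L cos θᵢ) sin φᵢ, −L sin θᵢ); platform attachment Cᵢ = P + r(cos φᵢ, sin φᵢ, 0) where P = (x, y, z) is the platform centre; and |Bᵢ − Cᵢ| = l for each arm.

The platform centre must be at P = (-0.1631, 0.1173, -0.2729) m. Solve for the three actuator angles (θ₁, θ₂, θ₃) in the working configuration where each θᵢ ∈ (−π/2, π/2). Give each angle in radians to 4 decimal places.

θ₁ = 1.3960, θ₂ = -0.0875, θ₃ = 0.9596

rotate P by −φ1: (-0.1631, 0.1173, -0.2729)
  A=0.2531, B=-0.2729, C=(l²−L²−A²−y'²−z²)/(2L)=-0.2247
  θ1 = atan2(B,A) + arccos(C/0.3722) = 1.3960
arm 2 (φ=120.0°): x'=0.1831, y'=0.0826
  e−x'=-0.0931;  (l²−L²−(e−x')²−y'²−z²)/2L = -0.0689
  √(A²+B²)=0.2884;  θ2 = -1.8997+1.8122 ≈ -0.0875
rotate P by −φ3: (-0.0200, -0.1999, -0.2729)
  e−x'=0.1100;  (l²−L²−(e−x')²−y'²−z²)/2L = -0.1604
  γ=atan2(-0.2729,0.1100)=-1.1875;  ψ=arccos(-0.5450)=2.1471;  θ3=γ+ψ≈0.9596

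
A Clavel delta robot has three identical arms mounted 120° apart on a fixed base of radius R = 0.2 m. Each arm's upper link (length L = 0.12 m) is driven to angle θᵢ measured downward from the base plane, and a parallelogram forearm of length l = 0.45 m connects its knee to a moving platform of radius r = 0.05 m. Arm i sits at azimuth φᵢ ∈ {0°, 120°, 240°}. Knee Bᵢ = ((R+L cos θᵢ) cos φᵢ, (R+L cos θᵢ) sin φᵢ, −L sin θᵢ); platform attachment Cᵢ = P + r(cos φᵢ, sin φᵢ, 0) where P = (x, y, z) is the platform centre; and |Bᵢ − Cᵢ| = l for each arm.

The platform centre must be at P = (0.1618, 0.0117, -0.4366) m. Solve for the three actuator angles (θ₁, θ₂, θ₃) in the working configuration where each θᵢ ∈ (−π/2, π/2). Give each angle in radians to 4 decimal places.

θ₁ = -0.0003, θ₂ = 1.1344, θ₃ = 1.2214

rotate P by −φ1: (0.1618, 0.0117, -0.4366)
  e−x'=-0.0118;  (l²−L²−(e−x')²−y'²−z²)/2L = -0.0116
  √(A²+B²)=0.4368;  θ1 = -1.5978+1.5975 ≈ -0.0003
arm 2 (φ=120.0°): x'=-0.0708, y'=-0.1460
  A cos θ + B sin θ = C:  0.2208·cos θ + -0.4366·sin θ = -0.3024
  θ2 = atan2(B,A) + arccos(C/0.4892) = 1.1344
rotate P by −φ3: (-0.0910, 0.1343, -0.4366)
  A=0.2410, B=-0.4366, C=(l²−L²−A²−y'²−z²)/(2L)=-0.3277
  γ=atan2(-0.4366,0.2410)=-1.0664;  ψ=arccos(-0.6571)=2.2877;  θ3=γ+ψ≈1.2214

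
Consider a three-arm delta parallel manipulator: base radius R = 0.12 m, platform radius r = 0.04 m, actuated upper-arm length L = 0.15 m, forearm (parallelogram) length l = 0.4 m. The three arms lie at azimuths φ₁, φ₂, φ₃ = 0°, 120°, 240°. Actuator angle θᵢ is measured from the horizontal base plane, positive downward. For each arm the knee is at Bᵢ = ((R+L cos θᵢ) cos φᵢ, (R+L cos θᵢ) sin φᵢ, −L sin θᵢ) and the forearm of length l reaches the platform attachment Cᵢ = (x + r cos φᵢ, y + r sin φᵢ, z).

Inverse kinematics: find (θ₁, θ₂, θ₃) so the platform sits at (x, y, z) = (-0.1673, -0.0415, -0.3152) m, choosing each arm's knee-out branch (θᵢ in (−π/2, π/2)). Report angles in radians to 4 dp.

rotate P by −φ1: (-0.1673, -0.0415, -0.3152)
  e−x'=0.2473;  (l²−L²−(e−x')²−y'²−z²)/2L = -0.0824
  θ1 = atan2(B,A) + arccos(C/0.4006) = 0.8725
arm 2 (φ=120.0°): x'=0.0477, y'=0.1656
  e−x'=0.0323;  (l²−L²−(e−x')²−y'²−z²)/2L = 0.0322
  γ=atan2(-0.3152,0.0323)=-1.4687;  ψ=arccos(0.1017)=1.4689;  θ2=γ+ψ≈0.0002
φ3=240.0° → target in arm frame (0.1196, -0.1241)
  A=-0.0396, B=-0.3152, C=(l²−L²−A²−y'²−z²)/(2L)=0.0706
  √(A²+B²)=0.3177;  θ3 = -1.6957+1.3468 ≈ -0.3490

θ₁ = 0.8725, θ₂ = 0.0002, θ₃ = -0.3490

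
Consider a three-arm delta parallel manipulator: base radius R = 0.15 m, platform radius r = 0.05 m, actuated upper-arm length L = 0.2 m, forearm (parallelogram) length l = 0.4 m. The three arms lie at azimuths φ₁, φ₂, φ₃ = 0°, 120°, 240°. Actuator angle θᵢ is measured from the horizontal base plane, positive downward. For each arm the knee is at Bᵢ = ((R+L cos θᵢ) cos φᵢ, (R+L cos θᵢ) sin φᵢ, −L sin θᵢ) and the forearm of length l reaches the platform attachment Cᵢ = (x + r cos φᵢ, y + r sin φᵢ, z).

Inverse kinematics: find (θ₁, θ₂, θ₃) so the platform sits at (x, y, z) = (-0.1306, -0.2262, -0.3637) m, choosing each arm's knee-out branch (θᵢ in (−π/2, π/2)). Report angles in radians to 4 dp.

φ1=0.0° → target in arm frame (-0.1306, -0.2262)
  A=0.2306, B=-0.3637, C=(l²−L²−A²−y'²−z²)/(2L)=-0.2916
  θ1 = atan2(B,A) + arccos(C/0.4306) = 1.3088
rotate P by −φ2: (-0.1306, 0.2262, -0.3637)
  e−x'=0.2306;  (l²−L²−(e−x')²−y'²−z²)/2L = -0.2915
  γ=atan2(-0.3637,0.2306)=-1.0057;  ψ=arccos(-0.6770)=2.3145;  θ2=γ+ψ≈1.3088
arm 3 (φ=240.0°): x'=0.2612, y'=0.0000
  e−x'=-0.1612;  (l²−L²−(e−x')²−y'²−z²)/2L = -0.0957
  θ3 = atan2(B,A) + arccos(C/0.3978) = -0.1744

θ₁ = 1.3088, θ₂ = 1.3088, θ₃ = -0.1744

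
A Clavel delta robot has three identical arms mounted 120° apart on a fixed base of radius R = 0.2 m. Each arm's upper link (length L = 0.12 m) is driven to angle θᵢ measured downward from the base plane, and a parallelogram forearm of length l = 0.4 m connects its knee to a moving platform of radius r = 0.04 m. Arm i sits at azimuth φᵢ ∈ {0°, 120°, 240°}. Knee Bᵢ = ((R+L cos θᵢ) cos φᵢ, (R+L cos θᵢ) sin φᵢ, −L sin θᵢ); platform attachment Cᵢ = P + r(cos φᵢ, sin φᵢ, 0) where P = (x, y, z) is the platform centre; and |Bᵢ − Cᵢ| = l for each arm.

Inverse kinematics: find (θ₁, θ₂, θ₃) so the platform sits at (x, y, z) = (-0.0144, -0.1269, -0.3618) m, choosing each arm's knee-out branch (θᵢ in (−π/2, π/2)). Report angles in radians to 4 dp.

θ₁ = 0.7856, θ₂ = 1.2222, θ₃ = 0.0004

φ1=0.0° → target in arm frame (-0.0144, -0.1269)
  A cos θ + B sin θ = C:  0.1744·cos θ + -0.3618·sin θ = -0.1326
  √(A²+B²)=0.4016;  θ1 = -1.1216+1.9072 ≈ 0.7856
rotate P by −φ2: (-0.1027, 0.0759, -0.3618)
  e−x'=0.2627;  (l²−L²−(e−x')²−y'²−z²)/2L = -0.2503
  θ2 = atan2(B,A) + arccos(C/0.4471) = 1.2222
rotate P by −φ3: (0.1171, 0.0510, -0.3618)
  e−x'=0.0429;  (l²−L²−(e−x')²−y'²−z²)/2L = 0.0428
  θ3 = atan2(B,A) + arccos(C/0.3643) = 0.0004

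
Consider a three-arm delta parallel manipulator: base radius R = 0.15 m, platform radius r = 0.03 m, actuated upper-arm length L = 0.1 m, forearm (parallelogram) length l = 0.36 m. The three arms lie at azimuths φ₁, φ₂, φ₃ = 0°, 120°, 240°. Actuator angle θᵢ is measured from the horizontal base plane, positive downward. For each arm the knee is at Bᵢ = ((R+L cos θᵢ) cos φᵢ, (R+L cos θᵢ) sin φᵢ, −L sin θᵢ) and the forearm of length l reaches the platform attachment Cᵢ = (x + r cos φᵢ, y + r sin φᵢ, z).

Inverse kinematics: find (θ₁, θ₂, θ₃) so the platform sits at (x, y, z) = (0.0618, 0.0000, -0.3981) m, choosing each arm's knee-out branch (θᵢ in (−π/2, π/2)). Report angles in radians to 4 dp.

arm 1 (φ=0.0°): x'=0.0618, y'=0.0000
  A=0.0582, B=-0.3981, C=(l²−L²−A²−y'²−z²)/(2L)=-0.2114
  γ=atan2(-0.3981,0.0582)=-1.4256;  ψ=arccos(-0.5253)=2.1239;  θ1=γ+ψ≈0.6983
φ2=120.0° → target in arm frame (-0.0309, -0.0535)
  A cos θ + B sin θ = C:  0.1509·cos θ + -0.3981·sin θ = -0.3226
  θ2 = atan2(B,A) + arccos(C/0.4257) = 1.2221
arm 3 (φ=240.0°): x'=-0.0309, y'=0.0535
  A cos θ + B sin θ = C:  0.1509·cos θ + -0.3981·sin θ = -0.3226
  γ=atan2(-0.3981,0.1509)=-1.2085;  ψ=arccos(-0.7577)=2.4306;  θ3=γ+ψ≈1.2221

θ₁ = 0.6983, θ₂ = 1.2221, θ₃ = 1.2221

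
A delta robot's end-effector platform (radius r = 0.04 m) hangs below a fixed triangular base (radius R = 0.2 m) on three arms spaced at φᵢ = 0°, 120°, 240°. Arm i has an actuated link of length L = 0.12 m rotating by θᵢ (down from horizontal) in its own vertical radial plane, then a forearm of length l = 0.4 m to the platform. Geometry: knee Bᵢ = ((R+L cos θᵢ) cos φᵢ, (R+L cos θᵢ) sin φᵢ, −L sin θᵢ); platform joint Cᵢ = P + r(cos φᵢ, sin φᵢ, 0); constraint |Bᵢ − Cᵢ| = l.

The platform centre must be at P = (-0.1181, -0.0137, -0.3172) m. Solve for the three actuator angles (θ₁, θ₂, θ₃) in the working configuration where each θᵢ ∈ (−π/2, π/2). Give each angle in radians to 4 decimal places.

θ₁ = 1.0471, θ₂ = 0.0871, θ₃ = -0.0874

φ1=0.0° → target in arm frame (-0.1181, -0.0137)
  A cos θ + B sin θ = C:  0.2781·cos θ + -0.3172·sin θ = -0.1356
  γ=atan2(-0.3172,0.2781)=-0.8510;  ψ=arccos(-0.3214)=1.8980;  θ1=γ+ψ≈1.0471
arm 2 (φ=120.0°): x'=0.0472, y'=0.1091
  A=0.1128, B=-0.3172, C=(l²−L²−A²−y'²−z²)/(2L)=0.0848
  γ=atan2(-0.3172,0.1128)=-1.2291;  ψ=arccos(0.2518)=1.3162;  θ2=γ+ψ≈0.0871
arm 3 (φ=240.0°): x'=0.0709, y'=-0.0954
  e−x'=0.0891;  (l²−L²−(e−x')²−y'²−z²)/2L = 0.1164
  √(A²+B²)=0.3295;  θ3 = -1.2970+1.2096 ≈ -0.0874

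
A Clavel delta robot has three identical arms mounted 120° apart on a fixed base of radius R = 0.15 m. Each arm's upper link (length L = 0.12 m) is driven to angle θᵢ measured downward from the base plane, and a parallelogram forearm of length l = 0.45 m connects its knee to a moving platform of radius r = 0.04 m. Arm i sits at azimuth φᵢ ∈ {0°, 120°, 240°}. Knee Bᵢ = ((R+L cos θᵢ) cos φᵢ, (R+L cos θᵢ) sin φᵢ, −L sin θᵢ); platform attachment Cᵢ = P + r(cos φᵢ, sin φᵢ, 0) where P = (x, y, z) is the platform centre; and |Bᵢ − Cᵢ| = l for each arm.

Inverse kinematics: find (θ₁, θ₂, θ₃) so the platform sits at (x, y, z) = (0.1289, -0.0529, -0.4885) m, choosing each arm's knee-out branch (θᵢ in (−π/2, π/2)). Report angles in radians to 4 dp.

φ1=0.0° → target in arm frame (0.1289, -0.0529)
  A=-0.0189, B=-0.4885, C=(l²−L²−A²−y'²−z²)/(2L)=-0.2237
  γ=atan2(-0.4885,-0.0189)=-1.6095;  ψ=arccos(-0.4576)=2.0461;  θ1=γ+ψ≈0.4366
φ2=120.0° → target in arm frame (-0.1103, -0.0852)
  A cos θ + B sin θ = C:  0.2203·cos θ + -0.4885·sin θ = -0.4429
  γ=atan2(-0.4885,0.2203)=-1.1472;  ψ=arccos(-0.8266)=2.5438;  θ2=γ+ψ≈1.3966
φ3=240.0° → target in arm frame (-0.0186, 0.1381)
  e−x'=0.1286;  (l²−L²−(e−x')²−y'²−z²)/2L = -0.3589
  θ3 = atan2(B,A) + arccos(C/0.5052) = 1.0478

θ₁ = 0.4366, θ₂ = 1.3966, θ₃ = 1.0478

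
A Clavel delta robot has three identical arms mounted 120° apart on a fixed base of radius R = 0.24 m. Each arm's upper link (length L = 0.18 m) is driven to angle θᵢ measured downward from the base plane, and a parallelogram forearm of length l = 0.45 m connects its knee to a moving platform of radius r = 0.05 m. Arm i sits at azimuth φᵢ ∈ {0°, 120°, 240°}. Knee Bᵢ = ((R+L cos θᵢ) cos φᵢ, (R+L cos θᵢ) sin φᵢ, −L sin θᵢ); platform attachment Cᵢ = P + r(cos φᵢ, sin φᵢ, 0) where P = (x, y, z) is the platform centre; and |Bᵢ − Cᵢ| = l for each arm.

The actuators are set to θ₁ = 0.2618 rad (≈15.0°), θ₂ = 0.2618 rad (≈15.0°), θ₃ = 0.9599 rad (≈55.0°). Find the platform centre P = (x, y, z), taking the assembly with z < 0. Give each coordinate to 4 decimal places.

arm 1 at φ=0.0°: e+L cos θ1 = 0.3639;  centre 1 = (0.3639, 0.0000, -0.0466)
φ2=120.0°: virtual centre (-0.1819, 0.3151, -0.0466), radius l
centre 3 = (0.2932·cos240.0°, 0.2932·sin240.0°, -0.1474) = (-0.1466, -0.2540, -0.1474)
|centre ₂|²−|centre ₁|² = 0.0000;  |centre ₃|²−|centre ₁|² = -0.0268
[-1.0916 0.6302 0.0000]·P = 0.0000;  [-1.0210 -0.5079 -0.2017]·P = -0.0268
Cramer: x(z) = 0.0141-0.1061z;  y(z) = 0.0245-0.1838z
into |P−centre ₁|² = l²: 1.0450z² + 0.1584z + -0.0774 = 0;  Δ = 0.3487;  z = -0.3583 or 0.2067 → z<0 root = -0.3583
x = 0.0521, y = 0.0903

(0.0521, 0.0903, -0.3583)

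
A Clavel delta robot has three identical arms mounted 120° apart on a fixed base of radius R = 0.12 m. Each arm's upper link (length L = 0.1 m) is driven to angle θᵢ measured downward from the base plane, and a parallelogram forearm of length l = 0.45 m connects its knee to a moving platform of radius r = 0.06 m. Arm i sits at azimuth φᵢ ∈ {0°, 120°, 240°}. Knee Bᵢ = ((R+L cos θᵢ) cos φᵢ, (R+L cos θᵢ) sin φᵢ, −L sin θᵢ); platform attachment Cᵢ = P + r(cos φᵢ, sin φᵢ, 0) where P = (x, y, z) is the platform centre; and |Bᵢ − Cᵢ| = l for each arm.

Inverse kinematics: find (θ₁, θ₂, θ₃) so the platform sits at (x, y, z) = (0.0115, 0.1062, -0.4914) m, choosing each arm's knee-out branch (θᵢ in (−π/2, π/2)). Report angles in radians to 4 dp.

arm 1 (φ=0.0°): x'=0.0115, y'=0.1062
  e−x'=0.0485;  (l²−L²−(e−x')²−y'²−z²)/2L = -0.3130
  θ1 = atan2(B,A) + arccos(C/0.4938) = 0.7850
arm 2 (φ=120.0°): x'=0.0862, y'=-0.0631
  A cos θ + B sin θ = C:  -0.0262·cos θ + -0.4914·sin θ = -0.2682
  θ2 = atan2(B,A) + arccos(C/0.4921) = 0.5231
φ3=240.0° → target in arm frame (-0.0977, -0.0431)
  e−x'=0.1577;  (l²−L²−(e−x')²−y'²−z²)/2L = -0.3786
  θ3 = atan2(B,A) + arccos(C/0.5161) = 1.1340

θ₁ = 0.7850, θ₂ = 0.5231, θ₃ = 1.1340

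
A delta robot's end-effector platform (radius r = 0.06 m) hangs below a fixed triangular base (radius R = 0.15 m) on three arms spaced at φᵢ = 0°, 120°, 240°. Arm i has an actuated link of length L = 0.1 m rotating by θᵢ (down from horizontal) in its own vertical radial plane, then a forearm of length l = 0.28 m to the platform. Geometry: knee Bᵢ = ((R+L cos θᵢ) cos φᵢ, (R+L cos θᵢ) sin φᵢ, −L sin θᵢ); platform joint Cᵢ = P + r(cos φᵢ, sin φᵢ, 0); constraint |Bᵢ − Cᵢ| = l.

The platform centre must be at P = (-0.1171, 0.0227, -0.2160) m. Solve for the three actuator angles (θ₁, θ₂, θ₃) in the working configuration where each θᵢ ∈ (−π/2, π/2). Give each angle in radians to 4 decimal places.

arm 1 (φ=0.0°): x'=-0.1171, y'=0.0227
  e−x'=0.2071;  (l²−L²−(e−x')²−y'²−z²)/2L = -0.1083
  √(A²+B²)=0.2992;  θ1 = -0.8064+1.9411 ≈ 1.1347
rotate P by −φ2: (0.0782, 0.0901, -0.2160)
  A cos θ + B sin θ = C:  0.0118·cos θ + -0.2160·sin θ = 0.0675
  √(A²+B²)=0.2163;  θ2 = -1.5163+1.2536 ≈ -0.2627
arm 3 (φ=240.0°): x'=0.0389, y'=-0.1128
  e−x'=0.0511;  (l²−L²−(e−x')²−y'²−z²)/2L = 0.0321
  √(A²+B²)=0.2220;  θ3 = -1.3385+1.4257 ≈ 0.0873

θ₁ = 1.1347, θ₂ = -0.2627, θ₃ = 0.0873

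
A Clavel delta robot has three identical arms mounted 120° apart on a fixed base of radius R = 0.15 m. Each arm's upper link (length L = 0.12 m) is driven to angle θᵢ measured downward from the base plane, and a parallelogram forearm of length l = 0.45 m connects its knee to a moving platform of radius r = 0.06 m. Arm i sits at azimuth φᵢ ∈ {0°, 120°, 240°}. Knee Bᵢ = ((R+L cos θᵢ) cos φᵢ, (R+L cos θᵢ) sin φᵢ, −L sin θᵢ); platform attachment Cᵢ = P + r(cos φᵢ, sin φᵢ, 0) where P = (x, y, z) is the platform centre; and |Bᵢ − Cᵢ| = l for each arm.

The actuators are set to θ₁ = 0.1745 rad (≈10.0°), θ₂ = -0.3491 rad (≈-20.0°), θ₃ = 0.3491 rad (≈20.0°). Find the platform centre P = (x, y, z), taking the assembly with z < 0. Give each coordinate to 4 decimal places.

φ1=0.0°: virtual centre (0.2082, 0.0000, -0.0208), radius l
φ2=120.0°: virtual centre (-0.1014, 0.1756, 0.0410), radius l
φ3=240.0°: virtual centre (-0.1014, -0.1756, -0.0410), radius l
eliminate P² terms by subtracting sphere 1 from 2 and 3
linear system: -0.6191x+0.3512y = -0.0010−0.1238z; -0.6191x+-0.3512y = -0.0010−-0.0404z
Cramer: x(z) = 0.0016+0.0673z;  y(z) = 0.0000-0.2338z
sphere 1 gives Az²+Bz+C=0 with A=1.0592, B=0.0139, C=-0.1594;  B²−4AC=0.6754;  roots -0.3945, 0.3814;  negative root z = -0.3945
x = -0.0250, y = 0.0922

(-0.0250, 0.0922, -0.3945)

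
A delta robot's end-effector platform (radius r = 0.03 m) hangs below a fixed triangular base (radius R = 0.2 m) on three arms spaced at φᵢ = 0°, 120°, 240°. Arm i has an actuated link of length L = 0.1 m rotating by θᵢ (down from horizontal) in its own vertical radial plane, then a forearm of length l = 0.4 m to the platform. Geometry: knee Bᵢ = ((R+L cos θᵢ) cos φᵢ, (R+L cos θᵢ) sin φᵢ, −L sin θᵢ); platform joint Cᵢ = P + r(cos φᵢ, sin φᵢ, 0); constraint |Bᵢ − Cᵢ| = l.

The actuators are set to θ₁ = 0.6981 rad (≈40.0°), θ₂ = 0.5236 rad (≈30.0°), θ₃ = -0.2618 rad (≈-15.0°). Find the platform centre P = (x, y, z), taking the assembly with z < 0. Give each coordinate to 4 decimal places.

S1 = (0.2466·cos0.0°, 0.2466·sin0.0°, -0.0643) = (0.2466, 0.0000, -0.0643)
arm 2 at φ=120.0°: e+L cos θ2 = 0.2566;  S2 = (-0.1283, 0.2222, -0.0500)
S3 = (0.2666·cos240.0°, 0.2666·sin240.0°, 0.0259) = (-0.1333, -0.2309, 0.0259)
|S₂|²−|S₁|² = 0.0034;  |S₃|²−|S₁|² = 0.0068
[-0.7498 0.4444 0.0286]·P = 0.0034;  [-0.7598 -0.4618 0.1803]·P = 0.0068
Cramer: x(z) = -0.0067+0.1365z;  y(z) = -0.0037+0.1660z
into |P−S₁|² = l²: 1.0462z² + 0.0582z + -0.0917 = 0;  Δ = 0.3871;  z = -0.3252 or 0.2695 → z<0 root = -0.3252
x = -0.0511, y = -0.0576

(-0.0511, -0.0576, -0.3252)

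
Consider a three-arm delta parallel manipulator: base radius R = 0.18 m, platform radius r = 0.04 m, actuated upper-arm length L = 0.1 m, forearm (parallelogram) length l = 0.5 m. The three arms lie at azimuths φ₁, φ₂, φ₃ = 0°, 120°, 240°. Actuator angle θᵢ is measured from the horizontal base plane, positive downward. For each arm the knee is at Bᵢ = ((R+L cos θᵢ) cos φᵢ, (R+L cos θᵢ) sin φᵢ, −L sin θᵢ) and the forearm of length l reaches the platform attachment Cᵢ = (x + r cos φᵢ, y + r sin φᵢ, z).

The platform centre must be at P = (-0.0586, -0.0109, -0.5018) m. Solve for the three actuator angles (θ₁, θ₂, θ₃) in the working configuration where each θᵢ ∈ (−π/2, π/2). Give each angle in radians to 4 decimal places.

θ₁ = 0.8728, θ₂ = 0.5238, θ₃ = 0.4368

φ1=0.0° → target in arm frame (-0.0586, -0.0109)
  A cos θ + B sin θ = C:  0.1986·cos θ + -0.5018·sin θ = -0.2568
  γ=atan2(-0.5018,0.1986)=-1.1939;  ψ=arccos(-0.4759)=2.0668;  θ1=γ+ψ≈0.8728
φ2=120.0° → target in arm frame (0.0199, 0.0562)
  A cos θ + B sin θ = C:  0.1201·cos θ + -0.5018·sin θ = -0.1470
  γ=atan2(-0.5018,0.1201)=-1.3358;  ψ=arccos(-0.2848)=1.8596;  θ2=γ+ψ≈0.5238
rotate P by −φ3: (0.0387, -0.0453, -0.5018)
  A=0.1013, B=-0.5018, C=(l²−L²−A²−y'²−z²)/(2L)=-0.1205
  √(A²+B²)=0.5119;  θ3 = -1.3717+1.8085 ≈ 0.4368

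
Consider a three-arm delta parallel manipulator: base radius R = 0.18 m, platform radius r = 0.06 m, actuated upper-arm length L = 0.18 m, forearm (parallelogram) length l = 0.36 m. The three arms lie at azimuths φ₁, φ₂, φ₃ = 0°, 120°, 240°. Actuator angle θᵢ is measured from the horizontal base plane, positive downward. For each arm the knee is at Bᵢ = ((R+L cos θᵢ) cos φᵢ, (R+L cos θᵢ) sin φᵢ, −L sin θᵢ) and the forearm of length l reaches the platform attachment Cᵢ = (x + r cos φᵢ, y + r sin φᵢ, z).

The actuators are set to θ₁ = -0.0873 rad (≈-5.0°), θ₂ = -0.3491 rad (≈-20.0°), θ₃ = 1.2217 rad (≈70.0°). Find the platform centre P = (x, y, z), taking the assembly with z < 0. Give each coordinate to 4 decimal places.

(0.0717, 0.1611, -0.2120)

S1 = (0.2993·cos0.0°, 0.2993·sin0.0°, 0.0157) = (0.2993, 0.0000, 0.0157)
arm 2 at φ=120.0°: ρ2 = 0.2891;  S2 = (-0.1446, 0.2504, 0.0616)
arm 3 at φ=240.0°: ρ3 = 0.1816;  S3 = (-0.0908, -0.1572, -0.1691)
subtract pairs → two planes through P
linear system: -0.8878x+0.5008y = -0.0024−0.0918z; -0.7802x+-0.3145y = -0.0283−-0.3697z
det = 0.6699;  x = 0.0223+-0.2333z,  y = 0.0346+-0.5967z
sphere 1 gives Az²+Bz+C=0 with A=1.4105, B=0.0566, C=-0.0514;  B²−4AC=0.2932;  roots -0.2120, 0.1719;  negative root z = -0.2120
x = 0.0717, y = 0.1611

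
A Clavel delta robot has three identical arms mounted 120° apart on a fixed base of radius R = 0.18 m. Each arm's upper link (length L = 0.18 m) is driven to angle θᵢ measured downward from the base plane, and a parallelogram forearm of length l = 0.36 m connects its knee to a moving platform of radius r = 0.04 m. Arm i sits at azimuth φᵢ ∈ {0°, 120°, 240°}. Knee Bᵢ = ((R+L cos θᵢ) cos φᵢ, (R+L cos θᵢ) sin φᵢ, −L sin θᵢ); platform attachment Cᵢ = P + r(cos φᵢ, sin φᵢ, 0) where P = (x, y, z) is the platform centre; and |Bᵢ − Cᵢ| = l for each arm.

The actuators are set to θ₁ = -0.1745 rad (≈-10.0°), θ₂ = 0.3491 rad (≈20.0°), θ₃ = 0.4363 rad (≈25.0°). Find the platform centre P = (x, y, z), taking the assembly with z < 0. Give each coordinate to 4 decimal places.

(0.0474, 0.0075, -0.2069)

φ1=0.0°: virtual centre (0.3173, 0.0000, 0.0313), radius l
arm 2 at φ=120.0°: (R−r)+L cos θ2 = 0.3091;  centre 2 = (-0.1546, 0.2677, -0.0616)
arm 3 at φ=240.0°: (R−r)+L cos θ3 = 0.3031;  centre 3 = (-0.1516, -0.2625, -0.0761)
|centre ₂|²−|centre ₁|² = -0.0023;  |centre ₃|²−|centre ₁|² = -0.0040
plane₁₂: -0.9437x+0.5355y+-0.1856z = -0.0023
det = 0.9976;  x = 0.0033+-0.2129z,  y = 0.0016+-0.0285z
quadratic in z: (1.0461)z²+(0.0711)z+(-0.0301)=0, √Δ=0.3617 → z ∈ {-0.2069, 0.1389}; z = -0.2069 (taking z<0)
x = 0.0474, y = 0.0075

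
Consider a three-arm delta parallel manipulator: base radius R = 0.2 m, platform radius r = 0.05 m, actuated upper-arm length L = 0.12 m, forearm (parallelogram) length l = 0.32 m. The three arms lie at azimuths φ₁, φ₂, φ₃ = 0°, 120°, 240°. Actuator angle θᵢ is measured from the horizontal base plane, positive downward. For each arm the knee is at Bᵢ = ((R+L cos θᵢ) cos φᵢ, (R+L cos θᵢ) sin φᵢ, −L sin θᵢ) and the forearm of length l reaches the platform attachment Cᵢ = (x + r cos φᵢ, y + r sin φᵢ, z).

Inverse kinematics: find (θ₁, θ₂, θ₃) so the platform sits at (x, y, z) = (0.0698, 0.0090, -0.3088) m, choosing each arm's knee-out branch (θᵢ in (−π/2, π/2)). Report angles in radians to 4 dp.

arm 1 (φ=0.0°): x'=0.0698, y'=0.0090
  e−x'=0.0802;  (l²−L²−(e−x')²−y'²−z²)/2L = -0.0578
  γ=atan2(-0.3088,0.0802)=-1.3167;  ψ=arccos(-0.1811)=1.7529;  θ1=γ+ψ≈0.4363
rotate P by −φ2: (-0.0271, -0.0649, -0.3088)
  A=0.1771, B=-0.3088, C=(l²−L²−A²−y'²−z²)/(2L)=-0.1789
  γ=atan2(-0.3088,0.1771)=-1.0501;  ψ=arccos(-0.5026)=2.0974;  θ2=γ+ψ≈1.0474
rotate P by −φ3: (-0.0427, 0.0559, -0.3088)
  e−x'=0.1927;  (l²−L²−(e−x')²−y'²−z²)/2L = -0.1984
  γ=atan2(-0.3088,0.1927)=-1.0129;  ψ=arccos(-0.5451)=2.1473;  θ3=γ+ψ≈1.1344

θ₁ = 0.4363, θ₂ = 1.0474, θ₃ = 1.1344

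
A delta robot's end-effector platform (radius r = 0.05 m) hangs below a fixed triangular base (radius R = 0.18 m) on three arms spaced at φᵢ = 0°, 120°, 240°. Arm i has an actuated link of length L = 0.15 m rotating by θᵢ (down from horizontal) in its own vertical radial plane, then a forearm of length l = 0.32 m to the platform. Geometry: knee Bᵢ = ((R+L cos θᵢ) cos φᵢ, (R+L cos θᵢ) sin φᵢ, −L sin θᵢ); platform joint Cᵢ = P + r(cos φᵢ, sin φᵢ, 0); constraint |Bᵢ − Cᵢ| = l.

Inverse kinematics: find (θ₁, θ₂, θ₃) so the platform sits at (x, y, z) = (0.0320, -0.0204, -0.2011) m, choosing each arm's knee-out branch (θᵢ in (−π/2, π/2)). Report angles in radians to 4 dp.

θ₁ = -0.0006, θ₂ = 0.5235, θ₃ = 0.2621

arm 1 (φ=0.0°): x'=0.0320, y'=-0.0204
  A=0.0980, B=-0.2011, C=(l²−L²−A²−y'²−z²)/(2L)=0.0981
  θ1 = atan2(B,A) + arccos(C/0.2237) = -0.0006
rotate P by −φ2: (-0.0337, -0.0175, -0.2011)
  A=0.1637, B=-0.2011, C=(l²−L²−A²−y'²−z²)/(2L)=0.0412
  √(A²+B²)=0.2593;  θ2 = -0.8877+1.4112 ≈ 0.5235
φ3=240.0° → target in arm frame (0.0017, 0.0379)
  A=0.1283, B=-0.2011, C=(l²−L²−A²−y'²−z²)/(2L)=0.0718
  γ=atan2(-0.2011,0.1283)=-1.0028;  ψ=arccos(0.3011)=1.2649;  θ3=γ+ψ≈0.2621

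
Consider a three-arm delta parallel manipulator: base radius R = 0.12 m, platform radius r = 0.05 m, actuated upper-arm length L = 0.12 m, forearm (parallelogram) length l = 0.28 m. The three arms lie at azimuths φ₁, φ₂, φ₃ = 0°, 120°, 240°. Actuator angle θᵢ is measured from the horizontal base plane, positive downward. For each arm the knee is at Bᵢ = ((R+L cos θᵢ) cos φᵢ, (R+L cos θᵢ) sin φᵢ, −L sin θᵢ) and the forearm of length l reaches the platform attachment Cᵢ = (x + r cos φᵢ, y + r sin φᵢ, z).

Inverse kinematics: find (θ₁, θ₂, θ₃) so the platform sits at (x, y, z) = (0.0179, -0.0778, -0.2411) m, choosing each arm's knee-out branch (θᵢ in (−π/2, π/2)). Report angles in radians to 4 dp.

θ₁ = 0.2618, θ₂ = 0.7855, θ₃ = 0.0000

rotate P by −φ1: (0.0179, -0.0778, -0.2411)
  A=0.0521, B=-0.2411, C=(l²−L²−A²−y'²−z²)/(2L)=-0.0121
  √(A²+B²)=0.2467;  θ1 = -1.3580+1.6197 ≈ 0.2618
rotate P by −φ2: (-0.0763, 0.0234, -0.2411)
  e−x'=0.1463;  (l²−L²−(e−x')²−y'²−z²)/2L = -0.0670
  θ2 = atan2(B,A) + arccos(C/0.2820) = 0.7855
arm 3 (φ=240.0°): x'=0.0584, y'=0.0544
  A cos θ + B sin θ = C:  0.0116·cos θ + -0.2411·sin θ = 0.0116
  θ3 = atan2(B,A) + arccos(C/0.2414) = 0.0000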